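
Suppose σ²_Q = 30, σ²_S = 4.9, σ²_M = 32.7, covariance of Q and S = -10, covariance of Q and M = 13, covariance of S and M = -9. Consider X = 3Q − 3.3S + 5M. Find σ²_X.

σ²_X = 2025.861

σ²_X = a²·σ²_Q + b²·σ²_S + c²·σ²_M + 2ab·covariance of Q and S + 2ac·covariance of Q and M + 2bc·covariance of S and M, with a = 3, b = -3.3, c = 5.
= 270 + 53.361 + 817.5 + 198 + 390 + 297
= 2025.861.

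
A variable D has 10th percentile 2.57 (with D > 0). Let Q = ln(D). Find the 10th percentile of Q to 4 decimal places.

ln(D) is increasing, so P_{10}(Q) = g(P_{10}(D)) ≈ 0.9439.

10th percentile of Q = 0.9439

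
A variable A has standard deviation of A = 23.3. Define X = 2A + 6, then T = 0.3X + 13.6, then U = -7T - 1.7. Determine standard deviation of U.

standard deviation of X = |2|·23.3 = 46.6.
standard deviation of T = |0.3|·46.6 = 13.98.
standard deviation of U = |-7|·13.98 = 97.86.

standard deviation of U = 97.86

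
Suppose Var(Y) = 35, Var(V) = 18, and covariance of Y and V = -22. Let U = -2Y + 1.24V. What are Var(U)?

Var(U) = 276.7968

Var(U) = a²·Var(Y) + b²·Var(V) + 2ab·covariance of Y and V with a = -2, b = 1.24.
= (-2)²·35 + 1.24²·18 + 2·(-2)·1.24·(-22)
= 140 + 27.6768 + 109.12 = 276.7968.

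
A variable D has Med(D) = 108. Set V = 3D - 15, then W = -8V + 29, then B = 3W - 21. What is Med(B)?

Med(V) = 3·108 + (-15) = 309.
Med(W) = (-8)·309 + 29 = -2443.
Med(B) = 3·(-2443) + (-21) = -7350.

Med(B) = -7350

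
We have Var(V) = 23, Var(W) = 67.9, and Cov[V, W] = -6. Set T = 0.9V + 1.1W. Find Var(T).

Var(T) = 88.909

Var(T) = a²·Var(V) + b²·Var(W) + 2ab·Cov[V, W] with a = 0.9, b = 1.1.
= 0.9²·23 + 1.1²·67.9 + 2·0.9·1.1·(-6)
= 18.63 + 82.159 + (-11.88) = 88.909.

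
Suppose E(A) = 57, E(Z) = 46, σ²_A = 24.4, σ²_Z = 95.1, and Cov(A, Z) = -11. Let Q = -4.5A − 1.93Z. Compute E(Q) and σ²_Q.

E(Q) = (-4.5)·E(A) + (-1.93)·E(Z) = (-4.5)·57 + (-1.93)·46 = -345.28.
σ²_Q = a²·σ²_A + b²·σ²_Z + 2ab·Cov(A, Z) with a = -4.5, b = -1.93.
= (-4.5)²·24.4 + (-1.93)²·95.1 + 2·(-4.5)·(-1.93)·(-11)
= 494.1 + 354.23799 + (-191.07) = 657.26799.

E(Q) = -345.28, σ²_Q = 657.26799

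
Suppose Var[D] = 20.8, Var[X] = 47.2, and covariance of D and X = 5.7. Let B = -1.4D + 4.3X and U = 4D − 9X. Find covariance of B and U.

By bilinearity, covariance of B and U = ac·Var[D] + bd·Var[X] + (ad+bc)·covariance of D and X, with a=-1.4, b=4.3, c=4, d=-9.
ac·Var[D] = (-1.4)·4·20.8 = -116.48
bd·Var[X] = 4.3·(-9)·47.2 = -1826.64
(ad+bc)·covariance of D and X = (29.8)·5.7 = 169.86
covariance of B and U = -116.48 + (-1826.64) + 169.86 = -1773.26.

covariance of B and U = -1773.26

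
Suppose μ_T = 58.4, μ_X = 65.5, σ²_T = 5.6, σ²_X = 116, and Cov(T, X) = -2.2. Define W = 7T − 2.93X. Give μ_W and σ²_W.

μ_W = 7·μ_T + (-2.93)·μ_X = 7·58.4 + (-2.93)·65.5 = 216.885.
σ²_W = a²·σ²_T + b²·σ²_X + 2ab·Cov(T, X) with a = 7, b = -2.93.
= 7²·5.6 + (-2.93)²·116 + 2·7·(-2.93)·(-2.2)
= 274.4 + 995.8484 + 90.244 = 1360.4924.

μ_W = 216.885, σ²_W = 1360.4924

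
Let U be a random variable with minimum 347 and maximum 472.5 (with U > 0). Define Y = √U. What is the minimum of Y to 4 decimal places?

√U is increasing on this domain, so min(Y) comes from min(U) = 347: min(Y) = √(347) ≈ 18.6279.

min(Y) = 18.6279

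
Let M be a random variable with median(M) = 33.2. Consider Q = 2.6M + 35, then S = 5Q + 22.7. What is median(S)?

median(S) = 629.3

median(Q) = 2.6·33.2 + 35 = 121.32.
median(S) = 5·121.32 + 22.7 = 629.3.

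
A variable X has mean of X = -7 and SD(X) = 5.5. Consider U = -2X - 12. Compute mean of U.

U = -2X - 12 is linear with a = -2, b = -12.
mean of U = a·mean of X + b = (-2)·(-7) + (-12) = 2.

mean of U = 2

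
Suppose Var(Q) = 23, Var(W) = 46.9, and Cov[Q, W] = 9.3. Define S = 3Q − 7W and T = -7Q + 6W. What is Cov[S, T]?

Cov[S, T] = -1829.7

By bilinearity, Cov[S, T] = ac·Var(Q) + bd·Var(W) + (ad+bc)·Cov[Q, W], with a=3, b=-7, c=-7, d=6.
ac·Var(Q) = 3·(-7)·23 = -483
bd·Var(W) = (-7)·6·46.9 = -1969.8
(ad+bc)·Cov[Q, W] = (67)·9.3 = 623.1
Cov[S, T] = -483 + (-1969.8) + 623.1 = -1829.7.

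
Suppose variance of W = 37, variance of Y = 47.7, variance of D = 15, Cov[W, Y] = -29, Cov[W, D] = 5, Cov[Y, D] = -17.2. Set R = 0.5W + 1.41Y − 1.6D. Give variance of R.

variance of R = 171.19877

variance of R = a²·variance of W + b²·variance of Y + c²·variance of D + 2ab·Cov[W, Y] + 2ac·Cov[W, D] + 2bc·Cov[Y, D], with a = 0.5, b = 1.41, c = -1.6.
= 9.25 + 94.83237 + 38.4 + (-40.89) + (-8) + 77.6064
= 171.19877.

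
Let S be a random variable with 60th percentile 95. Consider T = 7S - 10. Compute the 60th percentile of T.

60th percentile of T = 655

Since a = 7 > 0 the transformation is increasing, so the 60th percentile of T = a·(P_{60} of S) + b = 7·95 + (-10) = 655.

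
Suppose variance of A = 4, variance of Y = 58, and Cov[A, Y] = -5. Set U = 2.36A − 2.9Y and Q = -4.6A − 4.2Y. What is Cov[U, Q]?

Cov[U, Q] = 645.876

By bilinearity, Cov[U, Q] = ac·variance of A + bd·variance of Y + (ad+bc)·Cov[A, Y], with a=2.36, b=-2.9, c=-4.6, d=-4.2.
ac·variance of A = 2.36·(-4.6)·4 = -43.424
bd·variance of Y = (-2.9)·(-4.2)·58 = 706.44
(ad+bc)·Cov[A, Y] = (3.428)·(-5) = -17.14
Cov[U, Q] = -43.424 + 706.44 + (-17.14) = 645.876.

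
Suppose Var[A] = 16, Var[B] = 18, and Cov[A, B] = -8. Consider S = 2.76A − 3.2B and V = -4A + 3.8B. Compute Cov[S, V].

Cov[S, V] = -581.824

By bilinearity, Cov[S, V] = ac·Var[A] + bd·Var[B] + (ad+bc)·Cov[A, B], with a=2.76, b=-3.2, c=-4, d=3.8.
ac·Var[A] = 2.76·(-4)·16 = -176.64
bd·Var[B] = (-3.2)·3.8·18 = -218.88
(ad+bc)·Cov[A, B] = (23.288)·(-8) = -186.304
Cov[S, V] = -176.64 + (-218.88) + (-186.304) = -581.824.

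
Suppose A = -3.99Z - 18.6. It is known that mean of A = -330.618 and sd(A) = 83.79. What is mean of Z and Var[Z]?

mean of Z = 78.2, Var[Z] = 441

From A = -3.99Z - 18.6: mean of A = a·mean of Z + b, so mean of Z = (mean of A − b)/a = (-330.618 − (-18.6))/(-3.99) = 78.2.
Var[A] = 83.79² = 7020.7641.
Var[A] = a²·Var[Z], so Var[Z] = 7020.7641/(-3.99)² = 441.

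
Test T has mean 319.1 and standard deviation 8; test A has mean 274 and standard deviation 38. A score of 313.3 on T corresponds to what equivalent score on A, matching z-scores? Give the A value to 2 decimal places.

z = (313.3 − 319.1)/8 = -0.725.
A = 274 + z·38 = 274 + (313.3 − 319.1)·38/8 = 246.45.

A = 246.45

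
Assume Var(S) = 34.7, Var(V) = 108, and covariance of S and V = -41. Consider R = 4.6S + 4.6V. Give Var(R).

Var(R) = 1284.412

Var(R) = a²·Var(S) + b²·Var(V) + 2ab·covariance of S and V with a = 4.6, b = 4.6.
= 4.6²·34.7 + 4.6²·108 + 2·4.6·4.6·(-41)
= 734.252 + 2285.28 + (-1735.12) = 1284.412.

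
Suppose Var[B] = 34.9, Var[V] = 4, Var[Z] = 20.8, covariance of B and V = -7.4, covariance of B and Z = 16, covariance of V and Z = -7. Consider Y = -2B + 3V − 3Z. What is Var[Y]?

Var[Y] = 769.6

Var[Y] = a²·Var[B] + b²·Var[V] + c²·Var[Z] + 2ab·covariance of B and V + 2ac·covariance of B and Z + 2bc·covariance of V and Z, with a = -2, b = 3, c = -3.
= 139.6 + 36 + 187.2 + 88.8 + 192 + 126
= 769.6.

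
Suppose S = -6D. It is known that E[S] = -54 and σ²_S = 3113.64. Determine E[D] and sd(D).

From S = -6D: E[S] = a·E[D] + b, so E[D] = (E[S] − b)/a = (-54 − 0)/(-6) = 9.
sd(S) = √3113.64 = 55.8.
sd(S) = |a|·sd(D), so sd(D) = 55.8/|-6| = 9.3.

E[D] = 9, sd(D) = 9.3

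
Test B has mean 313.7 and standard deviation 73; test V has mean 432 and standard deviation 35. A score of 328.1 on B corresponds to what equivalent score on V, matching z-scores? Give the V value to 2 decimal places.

z = (328.1 − 313.7)/73 ≈ 0.1973.
V = 432 + z·35 = 432 + (328.1 − 313.7)·35/73 ≈ 438.90.

V = 438.90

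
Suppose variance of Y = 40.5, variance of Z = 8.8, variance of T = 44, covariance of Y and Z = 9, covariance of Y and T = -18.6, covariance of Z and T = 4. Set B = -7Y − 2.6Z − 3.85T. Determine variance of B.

variance of B = 2101.318

variance of B = a²·variance of Y + b²·variance of Z + c²·variance of T + 2ab·covariance of Y and Z + 2ac·covariance of Y and T + 2bc·covariance of Z and T, with a = -7, b = -2.6, c = -3.85.
= 1984.5 + 59.488 + 652.19 + 327.6 + (-1002.54) + 80.08
= 2101.318.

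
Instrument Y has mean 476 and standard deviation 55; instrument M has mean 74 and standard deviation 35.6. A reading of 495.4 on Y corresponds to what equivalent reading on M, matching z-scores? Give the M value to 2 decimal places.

z = (495.4 − 476)/55 ≈ 0.3527.
M = 74 + z·35.6 = 74 + (495.4 − 476)·35.6/55 ≈ 86.56.

M = 86.56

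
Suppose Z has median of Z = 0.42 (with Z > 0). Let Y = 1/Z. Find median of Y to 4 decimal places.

1/Z is monotone on this domain, so median of Y = 1/(0.42) ≈ 2.381.

median of Y = 2.381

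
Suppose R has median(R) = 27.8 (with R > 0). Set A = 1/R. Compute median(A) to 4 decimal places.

1/R is monotone on this domain, so median(A) = 1/(27.8) ≈ 0.036.

median(A) = 0.036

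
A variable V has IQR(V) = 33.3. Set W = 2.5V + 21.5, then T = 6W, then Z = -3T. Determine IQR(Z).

IQR(Z) = 1498.5

IQR(W) = |2.5|·33.3 = 83.25.
IQR(T) = |6|·83.25 = 499.5.
IQR(Z) = |-3|·499.5 = 1498.5.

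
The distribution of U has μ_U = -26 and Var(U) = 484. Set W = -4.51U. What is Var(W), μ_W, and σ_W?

Var(W) = 9844.6084, μ_W = 117.26, σ_W = 99.22

W = -4.51U is linear with a = -4.51, b = 0.
Var(W) = a²·Var(U) = (-4.51)²·484 = 9844.6084.
μ_W = a·μ_U + b = (-4.51)·(-26) = 117.26.
σ_U = √484 = 22.
σ_W = |a|·σ_U = |-4.51|·22 = 99.22.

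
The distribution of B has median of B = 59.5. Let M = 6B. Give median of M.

A linear map preserves order up to sign, so median of M = a·median of B + b = 6·59.5 = 357.

median of M = 357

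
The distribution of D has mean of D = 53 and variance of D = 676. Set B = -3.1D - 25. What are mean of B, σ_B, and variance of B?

mean of B = -189.3, σ_B = 80.6, variance of B = 6496.36

B = -3.1D - 25 is linear with a = -3.1, b = -25.
mean of B = a·mean of D + b = (-3.1)·53 + (-25) = -189.3.
σ_D = √676 = 26.
σ_B = |a|·σ_D = |-3.1|·26 = 80.6.
variance of B = a²·variance of D = (-3.1)²·676 = 6496.36 (the additive constant -25 does not affect variance).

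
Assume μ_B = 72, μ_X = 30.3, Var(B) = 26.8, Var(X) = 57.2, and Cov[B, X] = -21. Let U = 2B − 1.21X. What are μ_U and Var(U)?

μ_U = 2·μ_B + (-1.21)·μ_X = 2·72 + (-1.21)·30.3 = 107.337.
Var(U) = a²·Var(B) + b²·Var(X) + 2ab·Cov[B, X] with a = 2, b = -1.21.
= 2²·26.8 + (-1.21)²·57.2 + 2·2·(-1.21)·(-21)
= 107.2 + 83.74652 + 101.64 = 292.58652.

μ_U = 107.337, Var(U) = 292.58652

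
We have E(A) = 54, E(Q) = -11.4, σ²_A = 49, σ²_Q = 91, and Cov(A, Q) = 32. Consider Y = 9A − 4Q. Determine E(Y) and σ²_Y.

E(Y) = 531.6, σ²_Y = 3121

E(Y) = 9·E(A) + (-4)·E(Q) = 9·54 + (-4)·(-11.4) = 531.6.
σ²_Y = a²·σ²_A + b²·σ²_Q + 2ab·Cov(A, Q) with a = 9, b = -4.
= 9²·49 + (-4)²·91 + 2·9·(-4)·32
= 3969 + 1456 + (-2304) = 3121.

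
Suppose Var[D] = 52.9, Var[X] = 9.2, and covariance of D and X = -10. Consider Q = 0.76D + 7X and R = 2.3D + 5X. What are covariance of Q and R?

covariance of Q and R = 215.4692

By bilinearity, covariance of Q and R = ac·Var[D] + bd·Var[X] + (ad+bc)·covariance of D and X, with a=0.76, b=7, c=2.3, d=5.
ac·Var[D] = 0.76·2.3·52.9 = 92.4692
bd·Var[X] = 7·5·9.2 = 322
(ad+bc)·covariance of D and X = (19.9)·(-10) = -199
covariance of Q and R = 92.4692 + 322 + (-199) = 215.4692.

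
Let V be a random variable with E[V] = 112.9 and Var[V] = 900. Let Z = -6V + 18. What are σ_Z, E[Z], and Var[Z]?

σ_Z = 180, E[Z] = -659.4, Var[Z] = 32400

Z = -6V + 18 is linear with a = -6, b = 18.
σ_V = √900 = 30.
σ_Z = |a|·σ_V = |-6|·30 = 180.
E[Z] = a·E[V] + b = (-6)·112.9 + 18 = -659.4.
Var[Z] = a²·Var[V] = (-6)²·900 = 32400 (the additive constant 18 does not affect variance).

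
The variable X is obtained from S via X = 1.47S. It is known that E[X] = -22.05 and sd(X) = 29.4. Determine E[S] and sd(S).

From X = 1.47S: E[X] = a·E[S] + b, so E[S] = (E[X] − b)/a = (-22.05 − 0)/1.47 = -15.
sd(X) = |a|·sd(S), so sd(S) = 29.4/|1.47| = 20.

E[S] = -15, sd(S) = 20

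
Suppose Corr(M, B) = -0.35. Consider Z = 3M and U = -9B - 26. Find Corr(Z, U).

Corr(Z, U) = 0.35

Linear rescalings preserve |correlation|; the slopes 3 and -9 have opposite signs, so the correlation flips sign: Corr(Z, U) = −Corr(M, B) = 0.35.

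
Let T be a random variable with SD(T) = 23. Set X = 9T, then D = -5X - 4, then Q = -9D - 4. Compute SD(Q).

SD(Q) = 9315

SD(X) = |9|·23 = 207.
SD(D) = |-5|·207 = 1035.
SD(Q) = |-9|·1035 = 9315.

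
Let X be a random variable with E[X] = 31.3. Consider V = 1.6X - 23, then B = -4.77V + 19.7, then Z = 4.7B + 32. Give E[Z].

E[V] = 1.6·31.3 + (-23) = 27.08.
E[B] = (-4.77)·27.08 + 19.7 = -109.4716.
E[Z] = 4.7·(-109.4716) + 32 = -482.51652.

E[Z] = -482.51652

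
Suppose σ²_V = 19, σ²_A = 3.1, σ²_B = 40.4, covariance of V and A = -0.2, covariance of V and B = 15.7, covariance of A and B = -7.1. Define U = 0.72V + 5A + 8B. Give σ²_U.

σ²_U = 2284.3736

σ²_U = a²·σ²_V + b²·σ²_A + c²·σ²_B + 2ab·covariance of V and A + 2ac·covariance of V and B + 2bc·covariance of A and B, with a = 0.72, b = 5, c = 8.
= 9.8496 + 77.5 + 2585.6 + (-1.44) + 180.864 + (-568)
= 2284.3736.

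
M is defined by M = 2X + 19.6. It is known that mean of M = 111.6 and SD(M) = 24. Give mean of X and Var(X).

From M = 2X + 19.6: mean of M = a·mean of X + b, so mean of X = (mean of M − b)/a = (111.6 − 19.6)/2 = 46.
Var(M) = 24² = 576.
Var(M) = a²·Var(X), so Var(X) = 576/2² = 144.

mean of X = 46, Var(X) = 144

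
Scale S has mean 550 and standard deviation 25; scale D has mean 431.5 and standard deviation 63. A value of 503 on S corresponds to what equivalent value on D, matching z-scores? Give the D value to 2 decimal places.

z = (503 − 550)/25 = -1.88.
D = 431.5 + z·63 = 431.5 + (503 − 550)·63/25 = 313.06.

D = 313.06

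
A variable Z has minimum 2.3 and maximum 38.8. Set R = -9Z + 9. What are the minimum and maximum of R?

min(R) = -340.2, max(R) = -11.7

a = -9 < 0, so order reverses: min(R) = a·max(Z)+b = (-9)·38.8 + 9 = -340.2; max(R) = a·min(Z)+b = (-9)·2.3 + 9 = -11.7.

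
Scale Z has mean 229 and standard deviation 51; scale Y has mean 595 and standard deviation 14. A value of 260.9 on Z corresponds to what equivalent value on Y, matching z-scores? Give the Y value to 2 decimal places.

z = (260.9 − 229)/51 ≈ 0.6255.
Y = 595 + z·14 = 595 + (260.9 − 229)·14/51 ≈ 603.76.

Y = 603.76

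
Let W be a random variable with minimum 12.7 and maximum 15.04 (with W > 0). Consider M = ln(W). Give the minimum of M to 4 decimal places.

min(M) = 2.5416

ln(W) is increasing on this domain, so min(M) comes from min(W) = 12.7: min(M) = ln(12.7) ≈ 2.5416.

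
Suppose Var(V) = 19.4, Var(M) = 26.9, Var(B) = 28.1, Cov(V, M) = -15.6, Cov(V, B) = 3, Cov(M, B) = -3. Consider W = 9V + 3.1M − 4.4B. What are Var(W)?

Var(W) = 1347.685

Var(W) = a²·Var(V) + b²·Var(M) + c²·Var(B) + 2ab·Cov(V, M) + 2ac·Cov(V, B) + 2bc·Cov(M, B), with a = 9, b = 3.1, c = -4.4.
= 1571.4 + 258.509 + 544.016 + (-870.48) + (-237.6) + 81.84
= 1347.685.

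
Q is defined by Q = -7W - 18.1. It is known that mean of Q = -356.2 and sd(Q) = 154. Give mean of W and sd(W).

From Q = -7W - 18.1: mean of Q = a·mean of W + b, so mean of W = (mean of Q − b)/a = (-356.2 − (-18.1))/(-7) = 48.3.
sd(Q) = |a|·sd(W), so sd(W) = 154/|-7| = 22.

mean of W = 48.3, sd(W) = 22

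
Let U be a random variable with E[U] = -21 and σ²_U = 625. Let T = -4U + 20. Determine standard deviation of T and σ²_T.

standard deviation of T = 100, σ²_T = 10000

T = -4U + 20 is linear with a = -4, b = 20.
standard deviation of U = √625 = 25.
standard deviation of T = |a|·standard deviation of U = |-4|·25 = 100.
σ²_T = a²·σ²_U = (-4)²·625 = 10000 (the additive constant 20 does not affect variance).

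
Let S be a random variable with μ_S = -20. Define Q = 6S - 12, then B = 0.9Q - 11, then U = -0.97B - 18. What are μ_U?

μ_U = 107.906

μ_Q = 6·(-20) + (-12) = -132.
μ_B = 0.9·(-132) + (-11) = -129.8.
μ_U = (-0.97)·(-129.8) + (-18) = 107.906.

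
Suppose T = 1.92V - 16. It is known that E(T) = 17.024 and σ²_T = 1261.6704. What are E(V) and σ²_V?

From T = 1.92V - 16: E(T) = a·E(V) + b, so E(V) = (E(T) − b)/a = (17.024 − (-16))/1.92 = 17.2.
σ²_T = a²·σ²_V, so σ²_V = 1261.6704/1.92² = 342.25.

E(V) = 17.2, σ²_V = 342.25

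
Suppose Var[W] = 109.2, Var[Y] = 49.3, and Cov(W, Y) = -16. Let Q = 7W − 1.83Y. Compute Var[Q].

Var[Q] = 5925.82077

Var[Q] = a²·Var[W] + b²·Var[Y] + 2ab·Cov(W, Y) with a = 7, b = -1.83.
= 7²·109.2 + (-1.83)²·49.3 + 2·7·(-1.83)·(-16)
= 5350.8 + 165.10077 + 409.92 = 5925.82077.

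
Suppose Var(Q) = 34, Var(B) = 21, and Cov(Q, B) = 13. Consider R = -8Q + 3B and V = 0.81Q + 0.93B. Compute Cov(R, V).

Cov(R, V) = -226.86

By bilinearity, Cov(R, V) = ac·Var(Q) + bd·Var(B) + (ad+bc)·Cov(Q, B), with a=-8, b=3, c=0.81, d=0.93.
ac·Var(Q) = (-8)·0.81·34 = -220.32
bd·Var(B) = 3·0.93·21 = 58.59
(ad+bc)·Cov(Q, B) = (-5.01)·13 = -65.13
Cov(R, V) = -220.32 + 58.59 + (-65.13) = -226.86.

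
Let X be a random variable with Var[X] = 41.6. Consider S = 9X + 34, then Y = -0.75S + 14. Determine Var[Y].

Var[Y] = 1895.4

Var[S] = 9²·41.6 = 3369.6.
Var[Y] = (-0.75)²·3369.6 = 1895.4.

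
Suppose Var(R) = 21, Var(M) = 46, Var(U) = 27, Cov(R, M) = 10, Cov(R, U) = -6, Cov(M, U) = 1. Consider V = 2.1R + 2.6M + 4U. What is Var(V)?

Var(V) = a²·Var(R) + b²·Var(M) + c²·Var(U) + 2ab·Cov(R, M) + 2ac·Cov(R, U) + 2bc·Cov(M, U), with a = 2.1, b = 2.6, c = 4.
= 92.61 + 310.96 + 432 + 109.2 + (-100.8) + 20.8
= 864.77.

Var(V) = 864.77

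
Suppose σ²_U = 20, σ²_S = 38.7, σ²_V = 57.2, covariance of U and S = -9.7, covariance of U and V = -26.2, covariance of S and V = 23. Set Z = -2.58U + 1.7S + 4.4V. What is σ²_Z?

σ²_Z = a²·σ²_U + b²·σ²_S + c²·σ²_V + 2ab·covariance of U and S + 2ac·covariance of U and V + 2bc·covariance of S and V, with a = -2.58, b = 1.7, c = 4.4.
= 133.128 + 111.843 + 1107.392 + 85.0884 + 594.8448 + 344.08
= 2376.3762.

σ²_Z = 2376.3762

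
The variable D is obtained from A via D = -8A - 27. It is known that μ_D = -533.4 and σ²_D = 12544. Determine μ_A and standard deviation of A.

μ_A = 63.3, standard deviation of A = 14

From D = -8A - 27: μ_D = a·μ_A + b, so μ_A = (μ_D − b)/a = (-533.4 − (-27))/(-8) = 63.3.
standard deviation of D = √12544 = 112.
standard deviation of D = |a|·standard deviation of A, so standard deviation of A = 112/|-8| = 14.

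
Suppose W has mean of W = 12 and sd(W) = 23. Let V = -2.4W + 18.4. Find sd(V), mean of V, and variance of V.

sd(V) = 55.2, mean of V = -10.4, variance of V = 3047.04

V = -2.4W + 18.4 is linear with a = -2.4, b = 18.4.
sd(V) = |a|·sd(W) = |-2.4|·23 = 55.2.
mean of V = a·mean of W + b = (-2.4)·12 + 18.4 = -10.4.
variance of W = 23² = 529.
variance of V = a²·variance of W = (-2.4)²·529 = 3047.04 (the additive constant 18.4 does not affect variance).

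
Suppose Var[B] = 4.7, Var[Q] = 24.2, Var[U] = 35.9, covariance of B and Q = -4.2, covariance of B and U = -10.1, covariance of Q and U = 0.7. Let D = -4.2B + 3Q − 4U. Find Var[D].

Var[D] = a²·Var[B] + b²·Var[Q] + c²·Var[U] + 2ab·covariance of B and Q + 2ac·covariance of B and U + 2bc·covariance of Q and U, with a = -4.2, b = 3, c = -4.
= 82.908 + 217.8 + 574.4 + 105.84 + (-339.36) + (-16.8)
= 624.788.

Var[D] = 624.788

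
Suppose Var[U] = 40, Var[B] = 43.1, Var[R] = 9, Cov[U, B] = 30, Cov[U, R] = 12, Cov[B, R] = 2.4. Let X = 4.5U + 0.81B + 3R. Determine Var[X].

Var[X] = a²·Var[U] + b²·Var[B] + c²·Var[R] + 2ab·Cov[U, B] + 2ac·Cov[U, R] + 2bc·Cov[B, R], with a = 4.5, b = 0.81, c = 3.
= 810 + 28.27791 + 81 + 218.7 + 324 + 11.664
= 1473.64191.

Var[X] = 1473.64191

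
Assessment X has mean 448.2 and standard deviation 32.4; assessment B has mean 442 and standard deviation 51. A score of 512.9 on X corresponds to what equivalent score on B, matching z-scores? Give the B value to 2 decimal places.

z = (512.9 − 448.2)/32.4 ≈ 1.9969.
B = 442 + z·51 = 442 + (512.9 − 448.2)·51/32.4 ≈ 543.84.

B = 543.84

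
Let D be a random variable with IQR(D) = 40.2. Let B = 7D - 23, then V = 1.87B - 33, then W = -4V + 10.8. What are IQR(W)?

IQR(B) = |7|·40.2 = 281.4.
IQR(V) = |1.87|·281.4 = 526.218.
IQR(W) = |-4|·526.218 = 2104.872.

IQR(W) = 2104.872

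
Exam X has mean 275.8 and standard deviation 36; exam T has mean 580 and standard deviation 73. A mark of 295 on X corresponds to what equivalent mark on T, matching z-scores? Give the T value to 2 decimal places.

T = 618.93

z = (295 − 275.8)/36 ≈ 0.5333.
T = 580 + z·73 = 580 + (295 − 275.8)·73/36 ≈ 618.93.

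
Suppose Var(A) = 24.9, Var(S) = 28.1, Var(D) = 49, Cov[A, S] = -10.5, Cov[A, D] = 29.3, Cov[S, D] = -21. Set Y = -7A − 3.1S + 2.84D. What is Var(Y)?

Var(Y) = 634.4554

Var(Y) = a²·Var(A) + b²·Var(S) + c²·Var(D) + 2ab·Cov[A, S] + 2ac·Cov[A, D] + 2bc·Cov[S, D], with a = -7, b = -3.1, c = 2.84.
= 1220.1 + 270.041 + 395.2144 + (-455.7) + (-1164.968) + 369.768
= 634.4554.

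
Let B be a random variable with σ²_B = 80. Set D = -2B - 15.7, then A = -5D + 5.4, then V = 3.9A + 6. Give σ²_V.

σ²_D = (-2)²·80 = 320.
σ²_A = (-5)²·320 = 8000.
σ²_V = 3.9²·8000 = 121680.

σ²_V = 121680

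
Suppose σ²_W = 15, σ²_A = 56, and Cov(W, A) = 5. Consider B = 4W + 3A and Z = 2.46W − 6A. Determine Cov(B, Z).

Cov(B, Z) = -943.5

By bilinearity, Cov(B, Z) = ac·σ²_W + bd·σ²_A + (ad+bc)·Cov(W, A), with a=4, b=3, c=2.46, d=-6.
ac·σ²_W = 4·2.46·15 = 147.6
bd·σ²_A = 3·(-6)·56 = -1008
(ad+bc)·Cov(W, A) = (-16.62)·5 = -83.1
Cov(B, Z) = 147.6 + (-1008) + (-83.1) = -943.5.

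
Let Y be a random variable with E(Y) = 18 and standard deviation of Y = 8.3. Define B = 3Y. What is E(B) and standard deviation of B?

E(B) = 54, standard deviation of B = 24.9

B = 3Y is linear with a = 3, b = 0.
E(B) = a·E(Y) + b = 3·18 = 54.
standard deviation of B = |a|·standard deviation of Y = |3|·8.3 = 24.9.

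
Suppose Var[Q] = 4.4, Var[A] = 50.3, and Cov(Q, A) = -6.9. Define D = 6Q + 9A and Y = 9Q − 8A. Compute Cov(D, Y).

By bilinearity, Cov(D, Y) = ac·Var[Q] + bd·Var[A] + (ad+bc)·Cov(Q, A), with a=6, b=9, c=9, d=-8.
ac·Var[Q] = 6·9·4.4 = 237.6
bd·Var[A] = 9·(-8)·50.3 = -3621.6
(ad+bc)·Cov(Q, A) = (33)·(-6.9) = -227.7
Cov(D, Y) = 237.6 + (-3621.6) + (-227.7) = -3611.7.

Cov(D, Y) = -3611.7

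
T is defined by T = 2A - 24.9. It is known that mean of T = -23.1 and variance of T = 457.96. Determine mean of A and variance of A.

From T = 2A - 24.9: mean of T = a·mean of A + b, so mean of A = (mean of T − b)/a = (-23.1 − (-24.9))/2 = 0.9.
variance of T = a²·variance of A, so variance of A = 457.96/2² = 114.49.

mean of A = 0.9, variance of A = 114.49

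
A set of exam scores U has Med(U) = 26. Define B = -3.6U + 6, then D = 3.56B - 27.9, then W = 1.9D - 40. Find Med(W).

Med(B) = (-3.6)·26 + 6 = -87.6.
Med(D) = 3.56·(-87.6) + (-27.9) = -339.756.
Med(W) = 1.9·(-339.756) + (-40) = -685.5364.

Med(W) = -685.5364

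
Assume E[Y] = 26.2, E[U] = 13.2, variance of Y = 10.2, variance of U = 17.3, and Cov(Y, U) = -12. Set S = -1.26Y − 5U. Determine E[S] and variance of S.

E[S] = -99.012, variance of S = 297.49352

E[S] = (-1.26)·E[Y] + (-5)·E[U] = (-1.26)·26.2 + (-5)·13.2 = -99.012.
variance of S = a²·variance of Y + b²·variance of U + 2ab·Cov(Y, U) with a = -1.26, b = -5.
= (-1.26)²·10.2 + (-5)²·17.3 + 2·(-1.26)·(-5)·(-12)
= 16.19352 + 432.5 + (-151.2) = 297.49352.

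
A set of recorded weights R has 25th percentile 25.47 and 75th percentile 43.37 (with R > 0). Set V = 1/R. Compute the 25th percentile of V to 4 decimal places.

1/R is decreasing on R > 0, so percentile order reverses: P_{25}(V) uses P_{75}(R) = 43.37.
P_{25}(V) = 1/43.37 ≈ 0.0231.

25th percentile of V = 0.0231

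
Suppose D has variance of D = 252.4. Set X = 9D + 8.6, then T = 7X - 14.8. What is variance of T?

variance of T = 1001775.6

variance of X = 9²·252.4 = 20444.4.
variance of T = 7²·20444.4 = 1001775.6.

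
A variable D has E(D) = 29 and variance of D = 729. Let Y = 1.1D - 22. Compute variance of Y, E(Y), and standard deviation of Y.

variance of Y = 882.09, E(Y) = 9.9, standard deviation of Y = 29.7

Y = 1.1D - 22 is linear with a = 1.1, b = -22.
variance of Y = a²·variance of D = 1.1²·729 = 882.09 (the additive constant -22 does not affect variance).
E(Y) = a·E(D) + b = 1.1·29 + (-22) = 9.9.
standard deviation of D = √729 = 27.
standard deviation of Y = |a|·standard deviation of D = |1.1|·27 = 29.7.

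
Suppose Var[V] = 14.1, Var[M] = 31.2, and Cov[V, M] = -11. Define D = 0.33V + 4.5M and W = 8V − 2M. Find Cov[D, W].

Cov[D, W] = -632.316

By bilinearity, Cov[D, W] = ac·Var[V] + bd·Var[M] + (ad+bc)·Cov[V, M], with a=0.33, b=4.5, c=8, d=-2.
ac·Var[V] = 0.33·8·14.1 = 37.224
bd·Var[M] = 4.5·(-2)·31.2 = -280.8
(ad+bc)·Cov[V, M] = (35.34)·(-11) = -388.74
Cov[D, W] = 37.224 + (-280.8) + (-388.74) = -632.316.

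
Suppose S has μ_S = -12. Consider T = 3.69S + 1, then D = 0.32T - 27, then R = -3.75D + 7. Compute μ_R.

μ_R = 160.186

μ_T = 3.69·(-12) + 1 = -43.28.
μ_D = 0.32·(-43.28) + (-27) = -40.8496.
μ_R = (-3.75)·(-40.8496) + 7 = 160.186.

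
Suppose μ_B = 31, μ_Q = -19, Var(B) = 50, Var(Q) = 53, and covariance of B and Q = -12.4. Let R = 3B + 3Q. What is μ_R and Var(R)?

μ_R = 3·μ_B + 3·μ_Q = 3·31 + 3·(-19) = 36.
Var(R) = a²·Var(B) + b²·Var(Q) + 2ab·covariance of B and Q with a = 3, b = 3.
= 3²·50 + 3²·53 + 2·3·3·(-12.4)
= 450 + 477 + (-223.2) = 703.8.

μ_R = 36, Var(R) = 703.8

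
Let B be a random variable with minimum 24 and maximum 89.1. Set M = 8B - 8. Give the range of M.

Range of B = 89.1 − 24 = 65.1.
Range(M) = |a|·Range(B) = |8|·65.1 = 520.8.

Range(M) = 520.8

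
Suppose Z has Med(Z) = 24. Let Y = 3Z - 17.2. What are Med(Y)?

A linear map preserves order up to sign, so Med(Y) = a·Med(Z) + b = 3·24 + (-17.2) = 54.8.

Med(Y) = 54.8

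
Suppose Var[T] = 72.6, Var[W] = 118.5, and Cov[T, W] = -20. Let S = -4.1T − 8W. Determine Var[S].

Var[S] = 7492.406

Var[S] = a²·Var[T] + b²·Var[W] + 2ab·Cov[T, W] with a = -4.1, b = -8.
= (-4.1)²·72.6 + (-8)²·118.5 + 2·(-4.1)·(-8)·(-20)
= 1220.406 + 7584 + (-1312) = 7492.406.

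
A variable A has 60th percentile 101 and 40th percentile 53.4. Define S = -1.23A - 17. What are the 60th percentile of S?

60th percentile of S = -82.682

Since a = -1.23 < 0 the transformation is decreasing, reversing order: the 60th percentile of S corresponds to the 40th percentile of A.
So P_{60}(S) = a·P_{40}(A) + b = (-1.23)·53.4 + (-17) = -82.682.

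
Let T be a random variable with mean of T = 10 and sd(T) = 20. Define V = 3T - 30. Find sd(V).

V = 3T - 30 is linear with a = 3, b = -30.
sd(V) = |a|·sd(T) = |3|·20 = 60.

sd(V) = 60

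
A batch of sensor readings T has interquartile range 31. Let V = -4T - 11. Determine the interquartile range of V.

Under V = aT + b, IQR(V) = |a|·IQR(T) = |-4|·31 = 124 (shifts cancel; spread scales by |a|).

IQR(V) = 124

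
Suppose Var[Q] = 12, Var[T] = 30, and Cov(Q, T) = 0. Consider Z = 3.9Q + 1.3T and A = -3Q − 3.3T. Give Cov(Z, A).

Cov(Z, A) = -269.1

By bilinearity, Cov(Z, A) = ac·Var[Q] + bd·Var[T] + (ad+bc)·Cov(Q, T), with a=3.9, b=1.3, c=-3, d=-3.3.
ac·Var[Q] = 3.9·(-3)·12 = -140.4
bd·Var[T] = 1.3·(-3.3)·30 = -128.7
(ad+bc)·Cov(Q, T) = (-16.77)·0 = 0
Cov(Z, A) = -140.4 + (-128.7) + 0 = -269.1.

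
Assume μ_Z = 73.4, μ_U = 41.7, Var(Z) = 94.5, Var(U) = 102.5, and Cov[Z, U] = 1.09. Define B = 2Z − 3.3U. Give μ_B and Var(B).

μ_B = 2·μ_Z + (-3.3)·μ_U = 2·73.4 + (-3.3)·41.7 = 9.19.
Var(B) = a²·Var(Z) + b²·Var(U) + 2ab·Cov[Z, U] with a = 2, b = -3.3.
= 2²·94.5 + (-3.3)²·102.5 + 2·2·(-3.3)·1.09
= 378 + 1116.225 + (-14.388) = 1479.837.

μ_B = 9.19, Var(B) = 1479.837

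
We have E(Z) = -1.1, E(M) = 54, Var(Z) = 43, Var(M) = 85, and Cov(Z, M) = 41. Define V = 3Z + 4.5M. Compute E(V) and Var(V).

E(V) = 239.7, Var(V) = 3215.25

E(V) = 3·E(Z) + 4.5·E(M) = 3·(-1.1) + 4.5·54 = 239.7.
Var(V) = a²·Var(Z) + b²·Var(M) + 2ab·Cov(Z, M) with a = 3, b = 4.5.
= 3²·43 + 4.5²·85 + 2·3·4.5·41
= 387 + 1721.25 + 1107 = 3215.25.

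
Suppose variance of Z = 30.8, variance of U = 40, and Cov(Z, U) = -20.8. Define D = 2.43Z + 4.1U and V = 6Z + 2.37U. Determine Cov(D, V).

Cov(D, V) = 206.27472

By bilinearity, Cov(D, V) = ac·variance of Z + bd·variance of U + (ad+bc)·Cov(Z, U), with a=2.43, b=4.1, c=6, d=2.37.
ac·variance of Z = 2.43·6·30.8 = 449.064
bd·variance of U = 4.1·2.37·40 = 388.68
(ad+bc)·Cov(Z, U) = (30.3591)·(-20.8) = -631.46928
Cov(D, V) = 449.064 + 388.68 + (-631.46928) = 206.27472.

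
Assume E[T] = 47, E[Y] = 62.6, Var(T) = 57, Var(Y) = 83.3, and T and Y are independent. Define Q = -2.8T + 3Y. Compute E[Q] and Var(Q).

E[Q] = 56.2, Var(Q) = 1196.58

E[Q] = (-2.8)·E[T] + 3·E[Y] = (-2.8)·47 + 3·62.6 = 56.2.
Var(Q) = a²·Var(T) + b²·Var(Y) + 2ab·Cov[T, Y] with a = -2.8, b = 3.
Independence gives Cov[T, Y] = 0.
= (-2.8)²·57 + 3²·83.3 + 2·(-2.8)·3·0
= 446.88 + 749.7 + 0 = 1196.58.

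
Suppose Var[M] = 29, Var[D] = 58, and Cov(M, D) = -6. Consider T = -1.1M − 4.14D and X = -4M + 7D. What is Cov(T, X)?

By bilinearity, Cov(T, X) = ac·Var[M] + bd·Var[D] + (ad+bc)·Cov(M, D), with a=-1.1, b=-4.14, c=-4, d=7.
ac·Var[M] = (-1.1)·(-4)·29 = 127.6
bd·Var[D] = (-4.14)·7·58 = -1680.84
(ad+bc)·Cov(M, D) = (8.86)·(-6) = -53.16
Cov(T, X) = 127.6 + (-1680.84) + (-53.16) = -1606.4.

Cov(T, X) = -1606.4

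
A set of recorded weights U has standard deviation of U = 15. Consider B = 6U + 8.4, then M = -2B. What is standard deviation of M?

standard deviation of B = |6|·15 = 90.
standard deviation of M = |-2|·90 = 180.

standard deviation of M = 180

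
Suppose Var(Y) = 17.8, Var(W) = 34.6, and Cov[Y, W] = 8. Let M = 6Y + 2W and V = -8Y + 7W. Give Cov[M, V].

By bilinearity, Cov[M, V] = ac·Var(Y) + bd·Var(W) + (ad+bc)·Cov[Y, W], with a=6, b=2, c=-8, d=7.
ac·Var(Y) = 6·(-8)·17.8 = -854.4
bd·Var(W) = 2·7·34.6 = 484.4
(ad+bc)·Cov[Y, W] = (26)·8 = 208
Cov[M, V] = -854.4 + 484.4 + 208 = -162.

Cov[M, V] = -162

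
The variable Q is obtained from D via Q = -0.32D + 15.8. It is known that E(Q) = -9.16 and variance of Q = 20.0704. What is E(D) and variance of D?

E(D) = 78, variance of D = 196

From Q = -0.32D + 15.8: E(Q) = a·E(D) + b, so E(D) = (E(Q) − b)/a = (-9.16 − 15.8)/(-0.32) = 78.
variance of Q = a²·variance of D, so variance of D = 20.0704/(-0.32)² = 196.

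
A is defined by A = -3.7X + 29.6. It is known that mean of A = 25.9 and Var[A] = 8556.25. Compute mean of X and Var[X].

From A = -3.7X + 29.6: mean of A = a·mean of X + b, so mean of X = (mean of A − b)/a = (25.9 − 29.6)/(-3.7) = 1.
Var[A] = a²·Var[X], so Var[X] = 8556.25/(-3.7)² = 625.

mean of X = 1, Var[X] = 625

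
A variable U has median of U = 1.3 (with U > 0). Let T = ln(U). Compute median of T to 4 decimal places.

ln(U) is monotone on this domain, so median of T = ln(1.3) ≈ 0.2624.

median of T = 0.2624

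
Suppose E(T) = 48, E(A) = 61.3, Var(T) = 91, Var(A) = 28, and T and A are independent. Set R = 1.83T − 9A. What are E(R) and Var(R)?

E(R) = 1.83·E(T) + (-9)·E(A) = 1.83·48 + (-9)·61.3 = -463.86.
Var(R) = a²·Var(T) + b²·Var(A) + 2ab·Cov[T, A] with a = 1.83, b = -9.
Independence gives Cov[T, A] = 0.
= 1.83²·91 + (-9)²·28 + 2·1.83·(-9)·0
= 304.7499 + 2268 + 0 = 2572.7499.

E(R) = -463.86, Var(R) = 2572.7499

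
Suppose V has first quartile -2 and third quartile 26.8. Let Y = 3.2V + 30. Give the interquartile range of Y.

IQR of V = Q3 − Q1 = 26.8 − (-2) = 28.8.
Under Y = aV + b, IQR(Y) = |a|·IQR(V) = |3.2|·28.8 = 92.16 (shifts cancel; spread scales by |a|).

IQR(Y) = 92.16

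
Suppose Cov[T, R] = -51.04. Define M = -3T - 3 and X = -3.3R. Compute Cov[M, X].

Cov[M, X] = a·c·Cov[T, R] = (-3)·(-3.3)·(-51.04) = -505.296. Additive constants drop out.

Cov[M, X] = -505.296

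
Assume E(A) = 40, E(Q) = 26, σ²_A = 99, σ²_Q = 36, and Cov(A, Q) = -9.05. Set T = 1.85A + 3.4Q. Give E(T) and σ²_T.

E(T) = 162.4, σ²_T = 641.1385

E(T) = 1.85·E(A) + 3.4·E(Q) = 1.85·40 + 3.4·26 = 162.4.
σ²_T = a²·σ²_A + b²·σ²_Q + 2ab·Cov(A, Q) with a = 1.85, b = 3.4.
= 1.85²·99 + 3.4²·36 + 2·1.85·3.4·(-9.05)
= 338.8275 + 416.16 + (-113.849) = 641.1385.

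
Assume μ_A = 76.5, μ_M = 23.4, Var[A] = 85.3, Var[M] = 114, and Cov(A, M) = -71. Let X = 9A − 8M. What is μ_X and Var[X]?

μ_X = 9·μ_A + (-8)·μ_M = 9·76.5 + (-8)·23.4 = 501.3.
Var[X] = a²·Var[A] + b²·Var[M] + 2ab·Cov(A, M) with a = 9, b = -8.
= 9²·85.3 + (-8)²·114 + 2·9·(-8)·(-71)
= 6909.3 + 7296 + 10224 = 24429.3.

μ_X = 501.3, Var[X] = 24429.3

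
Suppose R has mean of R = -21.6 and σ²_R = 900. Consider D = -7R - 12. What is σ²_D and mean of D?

σ²_D = 44100, mean of D = 139.2

D = -7R - 12 is linear with a = -7, b = -12.
σ²_D = a²·σ²_R = (-7)²·900 = 44100 (the additive constant -12 does not affect variance).
mean of D = a·mean of R + b = (-7)·(-21.6) + (-12) = 139.2.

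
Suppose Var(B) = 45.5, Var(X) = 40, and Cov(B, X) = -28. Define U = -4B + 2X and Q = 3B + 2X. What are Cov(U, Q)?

Cov(U, Q) = -330

By bilinearity, Cov(U, Q) = ac·Var(B) + bd·Var(X) + (ad+bc)·Cov(B, X), with a=-4, b=2, c=3, d=2.
ac·Var(B) = (-4)·3·45.5 = -546
bd·Var(X) = 2·2·40 = 160
(ad+bc)·Cov(B, X) = (-2)·(-28) = 56
Cov(U, Q) = -546 + 160 + 56 = -330.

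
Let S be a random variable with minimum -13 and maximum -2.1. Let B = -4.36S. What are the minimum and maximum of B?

a = -4.36 < 0, so order reverses: min(B) = a·max(S)+b = (-4.36)·(-2.1) = 9.156; max(B) = a·min(S)+b = (-4.36)·(-13) = 56.68.

min(B) = 9.156, max(B) = 56.68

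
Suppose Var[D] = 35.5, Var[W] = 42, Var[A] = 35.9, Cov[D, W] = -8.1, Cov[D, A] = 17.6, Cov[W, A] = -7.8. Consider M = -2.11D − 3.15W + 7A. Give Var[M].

Var[M] = a²·Var[D] + b²·Var[W] + c²·Var[A] + 2ab·Cov[D, W] + 2ac·Cov[D, A] + 2bc·Cov[W, A], with a = -2.11, b = -3.15, c = 7.
= 158.04955 + 416.745 + 1759.1 + (-107.6733) + (-519.904) + 343.98
= 2050.29725.

Var[M] = 2050.29725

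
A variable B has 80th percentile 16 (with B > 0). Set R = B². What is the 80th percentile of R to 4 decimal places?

B² is increasing, so P_{80}(R) = g(P_{80}(B)) = 256.

80th percentile of R = 256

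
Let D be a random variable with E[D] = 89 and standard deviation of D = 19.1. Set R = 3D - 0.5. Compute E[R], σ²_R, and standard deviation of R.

E[R] = 266.5, σ²_R = 3283.29, standard deviation of R = 57.3

R = 3D - 0.5 is linear with a = 3, b = -0.5.
E[R] = a·E[D] + b = 3·89 + (-0.5) = 266.5.
σ²_D = 19.1² = 364.81.
σ²_R = a²·σ²_D = 3²·364.81 = 3283.29 (the additive constant -0.5 does not affect variance).
standard deviation of R = |a|·standard deviation of D = |3|·19.1 = 57.3.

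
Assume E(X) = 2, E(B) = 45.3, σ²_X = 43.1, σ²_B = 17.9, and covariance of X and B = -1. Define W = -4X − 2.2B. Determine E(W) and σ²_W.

E(W) = -107.66, σ²_W = 758.636

E(W) = (-4)·E(X) + (-2.2)·E(B) = (-4)·2 + (-2.2)·45.3 = -107.66.
σ²_W = a²·σ²_X + b²·σ²_B + 2ab·covariance of X and B with a = -4, b = -2.2.
= (-4)²·43.1 + (-2.2)²·17.9 + 2·(-4)·(-2.2)·(-1)
= 689.6 + 86.636 + (-17.6) = 758.636.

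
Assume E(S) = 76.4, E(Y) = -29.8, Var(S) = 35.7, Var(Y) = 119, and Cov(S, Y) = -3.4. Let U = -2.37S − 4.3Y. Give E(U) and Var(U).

E(U) = (-2.37)·E(S) + (-4.3)·E(Y) = (-2.37)·76.4 + (-4.3)·(-29.8) = -52.928.
Var(U) = a²·Var(S) + b²·Var(Y) + 2ab·Cov(S, Y) with a = -2.37, b = -4.3.
= (-2.37)²·35.7 + (-4.3)²·119 + 2·(-2.37)·(-4.3)·(-3.4)
= 200.52333 + 2200.31 + (-69.2988) = 2331.53453.

E(U) = -52.928, Var(U) = 2331.53453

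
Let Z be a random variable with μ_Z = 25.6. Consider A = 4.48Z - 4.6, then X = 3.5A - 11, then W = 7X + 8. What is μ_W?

μ_W = 2628.156

μ_A = 4.48·25.6 + (-4.6) = 110.088.
μ_X = 3.5·110.088 + (-11) = 374.308.
μ_W = 7·374.308 + 8 = 2628.156.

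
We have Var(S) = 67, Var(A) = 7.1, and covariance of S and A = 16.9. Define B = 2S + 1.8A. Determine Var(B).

Var(B) = 412.684

Var(B) = a²·Var(S) + b²·Var(A) + 2ab·covariance of S and A with a = 2, b = 1.8.
= 2²·67 + 1.8²·7.1 + 2·2·1.8·16.9
= 268 + 23.004 + 121.68 = 412.684.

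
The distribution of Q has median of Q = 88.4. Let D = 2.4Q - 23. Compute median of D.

A linear map preserves order up to sign, so median of D = a·median of Q + b = 2.4·88.4 + (-23) = 189.16.

median of D = 189.16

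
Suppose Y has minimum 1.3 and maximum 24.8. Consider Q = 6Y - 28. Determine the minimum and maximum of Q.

a = 6 > 0, so min(Q) = a·min(Y)+b = 6·1.3 + (-28) = -20.2 and max(Q) = 6·24.8 + (-28) = 120.8.

min(Q) = -20.2, max(Q) = 120.8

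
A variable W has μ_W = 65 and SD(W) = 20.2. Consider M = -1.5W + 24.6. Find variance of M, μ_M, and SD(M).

variance of M = 918.09, μ_M = -72.9, SD(M) = 30.3

M = -1.5W + 24.6 is linear with a = -1.5, b = 24.6.
variance of W = 20.2² = 408.04.
variance of M = a²·variance of W = (-1.5)²·408.04 = 918.09 (the additive constant 24.6 does not affect variance).
μ_M = a·μ_W + b = (-1.5)·65 + 24.6 = -72.9.
SD(M) = |a|·SD(W) = |-1.5|·20.2 = 30.3.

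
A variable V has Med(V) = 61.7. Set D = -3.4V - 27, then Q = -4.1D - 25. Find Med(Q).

Med(D) = (-3.4)·61.7 + (-27) = -236.78.
Med(Q) = (-4.1)·(-236.78) + (-25) = 945.798.

Med(Q) = 945.798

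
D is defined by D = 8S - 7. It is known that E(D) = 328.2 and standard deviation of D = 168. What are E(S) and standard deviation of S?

E(S) = 41.9, standard deviation of S = 21

From D = 8S - 7: E(D) = a·E(S) + b, so E(S) = (E(D) − b)/a = (328.2 − (-7))/8 = 41.9.
standard deviation of D = |a|·standard deviation of S, so standard deviation of S = 168/|8| = 21.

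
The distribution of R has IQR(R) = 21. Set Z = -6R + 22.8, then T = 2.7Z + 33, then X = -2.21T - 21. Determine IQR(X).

IQR(Z) = |-6|·21 = 126.
IQR(T) = |2.7|·126 = 340.2.
IQR(X) = |-2.21|·340.2 = 751.842.

IQR(X) = 751.842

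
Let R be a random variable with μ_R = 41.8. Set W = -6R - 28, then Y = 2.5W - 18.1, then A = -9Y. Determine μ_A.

μ_A = 6435.9

μ_W = (-6)·41.8 + (-28) = -278.8.
μ_Y = 2.5·(-278.8) + (-18.1) = -715.1.
μ_A = (-9)·(-715.1) = 6435.9.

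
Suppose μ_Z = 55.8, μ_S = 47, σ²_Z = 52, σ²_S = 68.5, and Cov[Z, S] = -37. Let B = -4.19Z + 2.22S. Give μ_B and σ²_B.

μ_B = (-4.19)·μ_Z + 2.22·μ_S = (-4.19)·55.8 + 2.22·47 = -129.462.
σ²_B = a²·σ²_Z + b²·σ²_S + 2ab·Cov[Z, S] with a = -4.19, b = 2.22.
= (-4.19)²·52 + 2.22²·68.5 + 2·(-4.19)·2.22·(-37)
= 912.9172 + 337.5954 + 688.3332 = 1938.8458.

μ_B = -129.462, σ²_B = 1938.8458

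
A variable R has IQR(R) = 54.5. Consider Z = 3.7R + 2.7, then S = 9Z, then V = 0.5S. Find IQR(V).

IQR(Z) = |3.7|·54.5 = 201.65.
IQR(S) = |9|·201.65 = 1814.85.
IQR(V) = |0.5|·1814.85 = 907.425.

IQR(V) = 907.425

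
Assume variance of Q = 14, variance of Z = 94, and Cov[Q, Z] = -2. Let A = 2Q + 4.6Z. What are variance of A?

variance of A = 2008.24

variance of A = a²·variance of Q + b²·variance of Z + 2ab·Cov[Q, Z] with a = 2, b = 4.6.
= 2²·14 + 4.6²·94 + 2·2·4.6·(-2)
= 56 + 1989.04 + (-36.8) = 2008.24.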